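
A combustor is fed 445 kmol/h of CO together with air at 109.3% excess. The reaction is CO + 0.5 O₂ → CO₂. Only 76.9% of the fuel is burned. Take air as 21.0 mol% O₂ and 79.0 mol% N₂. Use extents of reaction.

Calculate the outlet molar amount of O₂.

295 kmol/h

Stoichiometric O₂ = 0.5 × 445 = 222.5 kmol/h; O₂ fed = 222.5 × 2.093 = 465.7 kmol/h.
N₂ fed = 465.7 × 79/21 = 1752 kmol/h.
Fuel reacted = 0.769 × 445 → ξ = 342.2 kmol/h.
Outlet (n = n₀ + ν ξ):
  CO: 445 − 1(342.2) = 102.8
  O₂: 465.7 − 0.5(342.2) = 294.6
  N₂: 1752 (inert)
  CO₂: 0 + 1(342.2) = 342.2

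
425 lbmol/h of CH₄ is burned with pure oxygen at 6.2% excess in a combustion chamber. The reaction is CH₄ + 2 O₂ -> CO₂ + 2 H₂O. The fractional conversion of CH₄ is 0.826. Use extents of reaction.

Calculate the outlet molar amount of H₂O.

702 lbmol/h

Stoichiometric O₂ = 2 × 425 = 850 lbmol/h; O₂ fed = 850 × 1.062 = 902.7 lbmol/h.
Fuel reacted = 0.826 × 425 → ξ = 351 lbmol/h.
Outlet (n = n₀ + ν ξ):
  CH₄: 425 − 1(351) = 73.95
  O₂: 902.7 − 2(351) = 200.6
  CO₂: 0 + 1(351) = 351
  H₂O: 0 + 2(351) = 702.1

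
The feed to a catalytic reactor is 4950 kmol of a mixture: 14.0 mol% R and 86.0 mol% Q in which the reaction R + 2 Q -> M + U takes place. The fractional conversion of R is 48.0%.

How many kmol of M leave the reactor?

R reacted = 0.48 × 693 = 332.6 kmol; ν_R = −1, so ξ = 332.6/1 = 332.6 kmol.
Outlet amounts (n = n₀ + ν ξ):
  R: 693 − 1(332.6) = 360.4
  Q: 4257 − 2(332.6) = 3592
  M: 0 + 1(332.6) = 332.6
  U: 0 + 1(332.6) = 332.6

333 kmol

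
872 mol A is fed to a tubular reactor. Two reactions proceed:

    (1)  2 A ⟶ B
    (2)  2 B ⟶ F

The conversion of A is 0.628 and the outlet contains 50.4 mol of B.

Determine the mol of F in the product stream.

112 mol

Conversion of A: A consumed = 2ξ₁ = 0.628 × 872 → ξ₁ = 273.8 mol.
B balance: n_B = 0 + 1ξ₁ − 2ξ₂ = 50.4 → ξ₂ = (1·273.8 − 50.4)/2 = 111.7 mol.
Outlet amounts (n = n₀ + Σ ν·ξ):
  A: 872 − 2(273.8) = 324.4
  B: 0 + 1(273.8) − 2(111.7) = 50.4
  F: 0 + 1(111.7) = 111.7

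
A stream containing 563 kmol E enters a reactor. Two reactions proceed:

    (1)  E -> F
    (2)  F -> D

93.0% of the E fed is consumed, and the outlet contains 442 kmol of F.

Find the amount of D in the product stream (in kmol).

81.6 kmol

Conversion of E: E consumed = 1ξ₁ = 0.93 × 563 → ξ₁ = 523.6 kmol.
F balance: n_F = 0 + 1ξ₁ − 1ξ₂ = 442 → ξ₂ = (1·523.6 − 442)/1 = 81.59 kmol.
Outlet amounts (n = n₀ + Σ ν·ξ):
  E: 563 − 1(523.6) = 39.41
  F: 0 + 1(523.6) − 1(81.59) = 442
  D: 0 + 1(81.59) = 81.59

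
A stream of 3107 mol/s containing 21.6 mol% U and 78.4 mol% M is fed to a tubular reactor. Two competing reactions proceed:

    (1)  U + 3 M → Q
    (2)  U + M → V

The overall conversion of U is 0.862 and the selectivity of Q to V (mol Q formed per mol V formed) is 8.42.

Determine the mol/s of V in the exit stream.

61.4 mol/s

Conversion of U: U consumed = 0.862 × 671.1 = 578.5 mol/s = 1ξ₁ + 1ξ₂.
Selectivity: 1ξ₁ / (1ξ₂) = 8.42 → ξ₁ = 8.42 ξ₂.
Substitute: (1·8.42 + 1) ξ₂ = 578.5 → ξ₂ = 61.41 mol/s, ξ₁ = 517.1 mol/s.
Outlet amounts (n = n₀ + Σ ν·ξ):
  U: 671.1 − 1(517.1) − 1(61.41) = 92.61
  M: 2436 − 3(517.1) − 1(61.41) = 823.2
  Q: 0 + 1(517.1) = 517.1
  V: 0 + 1(61.41) = 61.41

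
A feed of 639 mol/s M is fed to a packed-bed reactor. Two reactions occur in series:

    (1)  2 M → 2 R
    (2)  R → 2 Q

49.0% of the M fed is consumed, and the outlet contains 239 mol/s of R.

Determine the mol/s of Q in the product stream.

148 mol/s

Conversion of M: M consumed = 2ξ₁ = 0.49 × 639 → ξ₁ = 156.6 mol/s.
R balance: n_R = 0 + 2ξ₁ − 1ξ₂ = 239 → ξ₂ = (2·156.6 − 239)/1 = 74.11 mol/s.
Outlet amounts (n = n₀ + Σ ν·ξ):
  M: 639 − 2(156.6) = 325.9
  R: 0 + 2(156.6) − 1(74.11) = 239
  Q: 0 + 2(74.11) = 148.2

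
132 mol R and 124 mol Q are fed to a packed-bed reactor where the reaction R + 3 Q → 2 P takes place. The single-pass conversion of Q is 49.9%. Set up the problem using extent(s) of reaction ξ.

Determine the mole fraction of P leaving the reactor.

Q reacted = 0.499 × 124 = 61.88 mol; ν_Q = −3, so ξ = 61.88/3 = 20.63 mol.
Outlet amounts (n = n₀ + ν ξ):
  R: 132 − 1(20.63) = 111.4
  Q: 124 − 3(20.63) = 62.12
  P: 0 + 2(20.63) = 41.25
Total out = 214.7 mol; y_P = 41.25 / 214.7 = 0.1921.

0.192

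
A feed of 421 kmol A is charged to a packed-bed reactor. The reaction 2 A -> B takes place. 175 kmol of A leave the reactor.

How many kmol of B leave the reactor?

For A: n = n₀ − 2ξ → 175 = 421 − 2ξ, giving ξ = 123 kmol.
Outlet amounts (n = n₀ + ν ξ):
  A: 421 − 2(123) = 175
  B: 0 + 1(123) = 123

123 kmol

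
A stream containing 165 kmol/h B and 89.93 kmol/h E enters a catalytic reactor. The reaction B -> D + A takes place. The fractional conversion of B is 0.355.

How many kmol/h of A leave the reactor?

B reacted = 0.355 × 165 = 58.57 kmol/h; ν_B = −1, so ξ = 58.57/1 = 58.57 kmol/h.
Outlet amounts (n = n₀ + ν ξ):
  B: 165 − 1(58.57) = 106.4
  D: 0 + 1(58.57) = 58.57
  A: 0 + 1(58.57) = 58.57
  E: 89.93 (inert)

58.6 kmol/h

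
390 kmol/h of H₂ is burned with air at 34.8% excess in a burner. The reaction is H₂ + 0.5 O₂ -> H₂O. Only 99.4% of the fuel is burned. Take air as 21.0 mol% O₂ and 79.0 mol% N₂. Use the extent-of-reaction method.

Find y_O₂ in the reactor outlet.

Stoichiometric O₂ = 0.5 × 390 = 195 kmol/h; O₂ fed = 195 × 1.348 = 262.9 kmol/h.
N₂ fed = 262.9 × 79/21 = 988.9 kmol/h.
Fuel reacted = 0.994 × 390 → ξ = 387.7 kmol/h.
Outlet (n = n₀ + ν ξ):
  H₂: 390 − 1(387.7) = 2.34
  O₂: 262.9 − 0.5(387.7) = 69.03
  N₂: 988.9 (inert)
  H₂O: 0 + 1(387.7) = 387.7
Total out = 1448 kmol/h; y_O₂ = 69.03 / 1448 = 0.04768.

0.0477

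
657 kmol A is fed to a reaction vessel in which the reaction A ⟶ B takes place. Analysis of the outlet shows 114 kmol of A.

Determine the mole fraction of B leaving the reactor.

0.826

For A: n = n₀ − 1ξ → 114 = 657 − 1ξ, giving ξ = 543 kmol.
Outlet amounts (n = n₀ + ν ξ):
  A: 657 − 1(543) = 114
  B: 0 + 1(543) = 543
Total out = 657 kmol; y_B = 543 / 657 = 0.8265.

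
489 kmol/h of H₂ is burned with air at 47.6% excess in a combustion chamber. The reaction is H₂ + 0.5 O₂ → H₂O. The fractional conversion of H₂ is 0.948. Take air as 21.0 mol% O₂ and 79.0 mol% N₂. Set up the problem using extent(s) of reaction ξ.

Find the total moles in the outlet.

Stoichiometric O₂ = 0.5 × 489 = 244.5 kmol/h; O₂ fed = 244.5 × 1.476 = 360.9 kmol/h.
N₂ fed = 360.9 × 79/21 = 1358 kmol/h.
Fuel reacted = 0.948 × 489 → ξ = 463.6 kmol/h.
Outlet (n = n₀ + ν ξ):
  H₂: 489 − 1(463.6) = 25.43
  O₂: 360.9 − 0.5(463.6) = 129.1
  N₂: 1358 (inert)
  H₂O: 0 + 1(463.6) = 463.6
Total out = 25.43 + 129.1 + 1358 + 463.6 = 1976 kmol/h.

1980 kmol/h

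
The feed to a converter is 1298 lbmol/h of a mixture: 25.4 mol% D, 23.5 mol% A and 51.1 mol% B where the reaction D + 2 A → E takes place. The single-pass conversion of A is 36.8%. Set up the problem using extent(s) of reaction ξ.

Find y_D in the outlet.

A reacted = 0.368 × 305 = 112.3 lbmol/h; ν_A = −2, so ξ = 112.3/2 = 56.13 lbmol/h.
Outlet amounts (n = n₀ + ν ξ):
  D: 329.7 − 1(56.13) = 273.6
  A: 305 − 2(56.13) = 192.8
  E: 0 + 1(56.13) = 56.13
  B: 663.3 (inert)
Total out = 1186 lbmol/h; y_D = 273.6 / 1186 = 0.2307.

0.231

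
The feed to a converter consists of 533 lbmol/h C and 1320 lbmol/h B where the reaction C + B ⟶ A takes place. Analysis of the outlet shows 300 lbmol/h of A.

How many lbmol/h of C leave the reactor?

233 lbmol/h

For A: n = n₀ + 1ξ → 300 = 0 + 1ξ, giving ξ = 300 lbmol/h.
Outlet amounts (n = n₀ + ν ξ):
  C: 533 − 1(300) = 233
  B: 1320 − 1(300) = 1020
  A: 0 + 1(300) = 300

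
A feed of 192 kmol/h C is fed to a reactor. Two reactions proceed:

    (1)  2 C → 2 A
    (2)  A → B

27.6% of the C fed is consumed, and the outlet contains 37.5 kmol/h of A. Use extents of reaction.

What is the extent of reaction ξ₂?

ξ₂ = 15.5 kmol/h

Conversion of C: C consumed = 2ξ₁ = 0.276 × 192 → ξ₁ = 26.5 kmol/h.
A balance: n_A = 0 + 2ξ₁ − 1ξ₂ = 37.5 → ξ₂ = (2·26.5 − 37.5)/1 = 15.49 kmol/h.
Outlet amounts (n = n₀ + Σ ν·ξ):
  C: 192 − 2(26.5) = 139
  A: 0 + 2(26.5) − 1(15.49) = 37.5
  B: 0 + 1(15.49) = 15.49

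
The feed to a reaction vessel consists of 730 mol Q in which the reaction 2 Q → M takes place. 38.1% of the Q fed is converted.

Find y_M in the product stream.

0.235

Q reacted = 0.381 × 730 = 278.1 mol; ν_Q = −2, so ξ = 278.1/2 = 139.1 mol.
Outlet amounts (n = n₀ + ν ξ):
  Q: 730 − 2(139.1) = 451.9
  M: 0 + 1(139.1) = 139.1
Total out = 590.9 mol; y_M = 139.1 / 590.9 = 0.2353.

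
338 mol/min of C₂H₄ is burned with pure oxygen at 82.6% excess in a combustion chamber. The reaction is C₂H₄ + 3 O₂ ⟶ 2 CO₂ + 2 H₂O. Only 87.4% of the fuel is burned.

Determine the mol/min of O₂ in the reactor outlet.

Stoichiometric O₂ = 3 × 338 = 1014 mol/min; O₂ fed = 1014 × 1.826 = 1852 mol/min.
Fuel reacted = 0.874 × 338 → ξ = 295.4 mol/min.
Outlet (n = n₀ + ν ξ):
  C₂H₄: 338 − 1(295.4) = 42.59
  O₂: 1852 − 3(295.4) = 965.3
  CO₂: 0 + 2(295.4) = 590.8
  H₂O: 0 + 2(295.4) = 590.8

965 mol/min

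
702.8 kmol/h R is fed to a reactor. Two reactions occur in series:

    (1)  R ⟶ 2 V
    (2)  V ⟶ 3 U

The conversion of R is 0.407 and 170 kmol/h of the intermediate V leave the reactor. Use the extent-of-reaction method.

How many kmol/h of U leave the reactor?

1210 kmol/h

Conversion of R: R consumed = 1ξ₁ = 0.407 × 702.8 → ξ₁ = 286 kmol/h.
V balance: n_V = 0 + 2ξ₁ − 1ξ₂ = 170 → ξ₂ = (2·286 − 170)/1 = 402.1 kmol/h.
Outlet amounts (n = n₀ + Σ ν·ξ):
  R: 702.8 − 1(286) = 416.8
  V: 0 + 2(286) − 1(402.1) = 170
  U: 0 + 3(402.1) = 1206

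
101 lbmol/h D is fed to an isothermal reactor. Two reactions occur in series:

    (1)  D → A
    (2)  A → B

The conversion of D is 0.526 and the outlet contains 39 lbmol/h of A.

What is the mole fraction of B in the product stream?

Conversion of D: D consumed = 1ξ₁ = 0.526 × 101 → ξ₁ = 53.13 lbmol/h.
A balance: n_A = 0 + 1ξ₁ − 1ξ₂ = 39 → ξ₂ = (1·53.13 − 39)/1 = 14.13 lbmol/h.
Outlet amounts (n = n₀ + Σ ν·ξ):
  D: 101 − 1(53.13) = 47.87
  A: 0 + 1(53.13) − 1(14.13) = 39
  B: 0 + 1(14.13) = 14.13
Total out = 101 lbmol/h; y_B = 14.13 / 101 = 0.1399.

0.14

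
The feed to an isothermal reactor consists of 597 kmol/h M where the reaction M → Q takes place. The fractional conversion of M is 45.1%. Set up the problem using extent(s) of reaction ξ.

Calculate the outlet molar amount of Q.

269 kmol/h

M reacted = 0.451 × 597 = 269.2 kmol/h; ν_M = −1, so ξ = 269.2/1 = 269.2 kmol/h.
Outlet amounts (n = n₀ + ν ξ):
  M: 597 − 1(269.2) = 327.8
  Q: 0 + 1(269.2) = 269.2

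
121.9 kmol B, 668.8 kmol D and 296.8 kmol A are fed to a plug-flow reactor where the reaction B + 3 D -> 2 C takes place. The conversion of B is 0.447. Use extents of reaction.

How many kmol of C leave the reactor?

B reacted = 0.447 × 121.9 = 54.49 kmol; ν_B = −1, so ξ = 54.49/1 = 54.49 kmol.
Outlet amounts (n = n₀ + ν ξ):
  B: 121.9 − 1(54.49) = 67.41
  D: 668.8 − 3(54.49) = 505.3
  C: 0 + 2(54.49) = 109
  A: 296.8 (inert)

109 kmol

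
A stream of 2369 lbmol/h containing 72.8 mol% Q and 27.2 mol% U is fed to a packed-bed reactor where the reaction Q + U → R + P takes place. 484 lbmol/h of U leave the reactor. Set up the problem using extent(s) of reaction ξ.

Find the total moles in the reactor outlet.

For U: n = n₀ − 1ξ → 484 = 644.4 − 1ξ, giving ξ = 160.4 lbmol/h.
Outlet amounts (n = n₀ + ν ξ):
  Q: 1725 − 1(160.4) = 1564
  U: 644.4 − 1(160.4) = 484
  R: 0 + 1(160.4) = 160.4
  P: 0 + 1(160.4) = 160.4
Total out = 1564 + 484 + 160.4 + 160.4 = 2369 lbmol/h.

2370 lbmol/h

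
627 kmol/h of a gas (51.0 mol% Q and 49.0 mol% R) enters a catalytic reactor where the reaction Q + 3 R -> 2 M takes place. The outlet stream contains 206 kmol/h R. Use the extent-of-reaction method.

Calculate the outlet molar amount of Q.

286 kmol/h

For R: n = n₀ − 3ξ → 206 = 307.2 − 3ξ, giving ξ = 33.74 kmol/h.
Outlet amounts (n = n₀ + ν ξ):
  Q: 319.8 − 1(33.74) = 286
  R: 307.2 − 3(33.74) = 206
  M: 0 + 2(33.74) = 67.49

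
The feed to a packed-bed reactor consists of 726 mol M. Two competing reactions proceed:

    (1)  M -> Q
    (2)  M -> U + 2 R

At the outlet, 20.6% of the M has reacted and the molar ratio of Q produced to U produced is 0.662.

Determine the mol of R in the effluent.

Conversion of M: M consumed = 0.206 × 726 = 149.6 mol = 1ξ₁ + 1ξ₂.
Selectivity: 1ξ₁ / (1ξ₂) = 0.662 → ξ₁ = 0.662 ξ₂.
Substitute: (1·0.662 + 1) ξ₂ = 149.6 → ξ₂ = 89.99 mol, ξ₁ = 59.57 mol.
Outlet amounts (n = n₀ + Σ ν·ξ):
  M: 726 − 1(59.57) − 1(89.99) = 576.4
  Q: 0 + 1(59.57) = 59.57
  U: 0 + 1(89.99) = 89.99
  R: 0 + 2(89.99) = 180

180 mol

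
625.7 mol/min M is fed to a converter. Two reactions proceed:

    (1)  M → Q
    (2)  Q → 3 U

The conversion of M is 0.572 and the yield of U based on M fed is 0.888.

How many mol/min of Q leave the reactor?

173 mol/min

Conversion of M: M consumed = 1ξ₁ = 0.572 × 625.7 → ξ₁ = 357.9 mol/min.
Yield of U: 3ξ₂ / 625.7 = 0.888 → ξ₂ = 185.2 mol/min.
Outlet amounts (n = n₀ + Σ ν·ξ):
  M: 625.7 − 1(357.9) = 267.8
  Q: 0 + 1(357.9) − 1(185.2) = 172.7
  U: 0 + 3(185.2) = 555.6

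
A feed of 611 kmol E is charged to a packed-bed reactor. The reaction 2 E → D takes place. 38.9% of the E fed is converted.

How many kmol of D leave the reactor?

119 kmol

E reacted = 0.389 × 611 = 237.7 kmol; ν_E = −2, so ξ = 237.7/2 = 118.8 kmol.
Outlet amounts (n = n₀ + ν ξ):
  E: 611 − 2(118.8) = 373.3
  D: 0 + 1(118.8) = 118.8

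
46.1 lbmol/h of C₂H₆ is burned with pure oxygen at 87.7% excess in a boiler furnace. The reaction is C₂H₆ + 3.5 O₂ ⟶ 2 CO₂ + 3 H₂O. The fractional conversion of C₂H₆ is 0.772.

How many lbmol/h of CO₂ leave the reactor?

Stoichiometric O₂ = 3.5 × 46.1 = 161.3 lbmol/h; O₂ fed = 161.3 × 1.877 = 302.9 lbmol/h.
Fuel reacted = 0.772 × 46.1 → ξ = 35.59 lbmol/h.
Outlet (n = n₀ + ν ξ):
  C₂H₆: 46.1 − 1(35.59) = 10.51
  O₂: 302.9 − 3.5(35.59) = 178.3
  CO₂: 0 + 2(35.59) = 71.18
  H₂O: 0 + 3(35.59) = 106.8

71.2 lbmol/h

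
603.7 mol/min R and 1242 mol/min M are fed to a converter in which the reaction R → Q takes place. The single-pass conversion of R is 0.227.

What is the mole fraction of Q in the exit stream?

0.0742

R reacted = 0.227 × 603.7 = 137 mol/min; ν_R = −1, so ξ = 137/1 = 137 mol/min.
Outlet amounts (n = n₀ + ν ξ):
  R: 603.7 − 1(137) = 466.7
  Q: 0 + 1(137) = 137
  M: 1242 (inert)
Total out = 1846 mol/min; y_Q = 137 / 1846 = 0.07425.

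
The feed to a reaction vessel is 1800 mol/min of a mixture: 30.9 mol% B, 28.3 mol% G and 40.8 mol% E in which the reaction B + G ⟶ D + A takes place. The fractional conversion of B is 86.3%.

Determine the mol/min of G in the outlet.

29.4 mol/min

B reacted = 0.863 × 556.2 = 480 mol/min; ν_B = −1, so ξ = 480/1 = 480 mol/min.
Outlet amounts (n = n₀ + ν ξ):
  B: 556.2 − 1(480) = 76.2
  G: 509.4 − 1(480) = 29.4
  D: 0 + 1(480) = 480
  A: 0 + 1(480) = 480
  E: 734.4 (inert)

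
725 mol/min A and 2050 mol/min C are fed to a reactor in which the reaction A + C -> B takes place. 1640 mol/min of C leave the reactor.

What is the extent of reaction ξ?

For C: n = n₀ − 1ξ → 1640 = 2050 − 1ξ, giving ξ = 410 mol/min.
Outlet amounts (n = n₀ + ν ξ):
  A: 725 − 1(410) = 315
  C: 2050 − 1(410) = 1640
  B: 0 + 1(410) = 410

ξ = 410 mol/min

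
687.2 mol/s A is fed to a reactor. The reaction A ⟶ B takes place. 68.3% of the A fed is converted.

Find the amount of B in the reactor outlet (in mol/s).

A reacted = 0.683 × 687.2 = 469.4 mol/s; ν_A = −1, so ξ = 469.4/1 = 469.4 mol/s.
Outlet amounts (n = n₀ + ν ξ):
  A: 687.2 − 1(469.4) = 217.8
  B: 0 + 1(469.4) = 469.4

469 mol/s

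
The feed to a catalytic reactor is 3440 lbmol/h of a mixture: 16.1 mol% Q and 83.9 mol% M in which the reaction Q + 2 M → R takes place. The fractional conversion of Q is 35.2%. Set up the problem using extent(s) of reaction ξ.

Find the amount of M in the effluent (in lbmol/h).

2500 lbmol/h

Q reacted = 0.352 × 553.8 = 195 lbmol/h; ν_Q = −1, so ξ = 195/1 = 195 lbmol/h.
Outlet amounts (n = n₀ + ν ξ):
  Q: 553.8 − 1(195) = 358.9
  M: 2886 − 2(195) = 2496
  R: 0 + 1(195) = 195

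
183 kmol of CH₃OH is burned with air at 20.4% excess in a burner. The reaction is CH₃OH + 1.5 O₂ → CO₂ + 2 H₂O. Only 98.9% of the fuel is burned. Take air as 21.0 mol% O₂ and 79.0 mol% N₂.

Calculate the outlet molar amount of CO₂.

Stoichiometric O₂ = 1.5 × 183 = 274.5 kmol; O₂ fed = 274.5 × 1.204 = 330.5 kmol.
N₂ fed = 330.5 × 79/21 = 1243 kmol.
Fuel reacted = 0.989 × 183 → ξ = 181 kmol.
Outlet (n = n₀ + ν ξ):
  CH₃OH: 183 − 1(181) = 2.013
  O₂: 330.5 − 1.5(181) = 59.02
  N₂: 1243 (inert)
  CO₂: 0 + 1(181) = 181
  H₂O: 0 + 2(181) = 362

181 kmol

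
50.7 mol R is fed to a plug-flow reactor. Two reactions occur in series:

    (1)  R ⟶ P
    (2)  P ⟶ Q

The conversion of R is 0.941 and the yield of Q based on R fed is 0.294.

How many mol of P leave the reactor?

Conversion of R: R consumed = 1ξ₁ = 0.941 × 50.7 → ξ₁ = 47.71 mol.
Yield of Q: 1ξ₂ / 50.7 = 0.294 → ξ₂ = 14.91 mol.
Outlet amounts (n = n₀ + Σ ν·ξ):
  R: 50.7 − 1(47.71) = 2.991
  P: 0 + 1(47.71) − 1(14.91) = 32.8
  Q: 0 + 1(14.91) = 14.91

32.8 mol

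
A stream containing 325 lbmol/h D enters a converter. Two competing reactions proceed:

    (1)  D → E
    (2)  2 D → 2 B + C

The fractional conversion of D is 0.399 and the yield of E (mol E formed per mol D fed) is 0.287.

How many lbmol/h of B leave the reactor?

Yield of E: 1ξ₁ / 325 = 0.287 → ξ₁ = 93.27 lbmol/h.
Conversion of D: 1ξ₁ + 2ξ₂ = 0.399 × 325 = 129.7 → ξ₂ = 18.2 lbmol/h.
Outlet amounts (n = n₀ + Σ ν·ξ):
  D: 325 − 1(93.27) − 2(18.2) = 195.3
  E: 0 + 1(93.27) = 93.27
  B: 0 + 2(18.2) = 36.4
  C: 0 + 1(18.2) = 18.2

36.4 lbmol/h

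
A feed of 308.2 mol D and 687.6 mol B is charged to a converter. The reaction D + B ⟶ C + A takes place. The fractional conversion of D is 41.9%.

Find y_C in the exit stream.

D reacted = 0.419 × 308.2 = 129.1 mol; ν_D = −1, so ξ = 129.1/1 = 129.1 mol.
Outlet amounts (n = n₀ + ν ξ):
  D: 308.2 − 1(129.1) = 179.1
  B: 687.6 − 1(129.1) = 558.5
  C: 0 + 1(129.1) = 129.1
  A: 0 + 1(129.1) = 129.1
Total out = 995.8 mol; y_C = 129.1 / 995.8 = 0.1297.

0.13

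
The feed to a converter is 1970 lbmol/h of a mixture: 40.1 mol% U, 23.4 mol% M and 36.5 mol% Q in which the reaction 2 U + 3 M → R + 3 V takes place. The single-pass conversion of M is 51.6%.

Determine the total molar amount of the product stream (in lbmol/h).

M reacted = 0.516 × 461 = 237.9 lbmol/h; ν_M = −3, so ξ = 237.9/3 = 79.29 lbmol/h.
Outlet amounts (n = n₀ + ν ξ):
  U: 790 − 2(79.29) = 631.4
  M: 461 − 3(79.29) = 223.1
  R: 0 + 1(79.29) = 79.29
  V: 0 + 3(79.29) = 237.9
  Q: 719 (inert)
Total out = 631.4 + 223.1 + 79.29 + 237.9 + 719 = 1891 lbmol/h.

1890 lbmol/h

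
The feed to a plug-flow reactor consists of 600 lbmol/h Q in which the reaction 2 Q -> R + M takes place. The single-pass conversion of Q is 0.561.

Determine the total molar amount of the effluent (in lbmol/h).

600 lbmol/h

Q reacted = 0.561 × 600 = 336.6 lbmol/h; ν_Q = −2, so ξ = 336.6/2 = 168.3 lbmol/h.
Outlet amounts (n = n₀ + ν ξ):
  Q: 600 − 2(168.3) = 263.4
  R: 0 + 1(168.3) = 168.3
  M: 0 + 1(168.3) = 168.3
Total out = 263.4 + 168.3 + 168.3 = 600 lbmol/h.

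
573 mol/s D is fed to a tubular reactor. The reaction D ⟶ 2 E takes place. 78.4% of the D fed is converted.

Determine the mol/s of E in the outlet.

898 mol/s

D reacted = 0.784 × 573 = 449.2 mol/s; ν_D = −1, so ξ = 449.2/1 = 449.2 mol/s.
Outlet amounts (n = n₀ + ν ξ):
  D: 573 − 1(449.2) = 123.8
  E: 0 + 2(449.2) = 898.5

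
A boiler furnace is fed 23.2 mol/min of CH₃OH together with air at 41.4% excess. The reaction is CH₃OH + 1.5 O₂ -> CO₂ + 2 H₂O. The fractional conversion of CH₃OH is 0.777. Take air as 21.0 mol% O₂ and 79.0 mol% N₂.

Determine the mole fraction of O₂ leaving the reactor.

Stoichiometric O₂ = 1.5 × 23.2 = 34.8 mol/min; O₂ fed = 34.8 × 1.414 = 49.21 mol/min.
N₂ fed = 49.21 × 79/21 = 185.1 mol/min.
Fuel reacted = 0.777 × 23.2 → ξ = 18.03 mol/min.
Outlet (n = n₀ + ν ξ):
  CH₃OH: 23.2 − 1(18.03) = 5.174
  O₂: 49.21 − 1.5(18.03) = 22.17
  N₂: 185.1 (inert)
  CO₂: 0 + 1(18.03) = 18.03
  H₂O: 0 + 2(18.03) = 36.05
Total out = 266.5 mol/min; y_O₂ = 22.17 / 266.5 = 0.08317.

0.0832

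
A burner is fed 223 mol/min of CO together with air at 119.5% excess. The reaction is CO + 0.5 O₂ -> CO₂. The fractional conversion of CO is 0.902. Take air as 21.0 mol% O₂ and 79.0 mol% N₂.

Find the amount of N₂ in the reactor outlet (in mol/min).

Stoichiometric O₂ = 0.5 × 223 = 111.5 mol/min; O₂ fed = 111.5 × 2.195 = 244.7 mol/min.
N₂ fed = 244.7 × 79/21 = 920.7 mol/min.
Fuel reacted = 0.902 × 223 → ξ = 201.1 mol/min.
Outlet (n = n₀ + ν ξ):
  CO: 223 − 1(201.1) = 21.85
  O₂: 244.7 − 0.5(201.1) = 144.2
  N₂: 920.7 (inert)
  CO₂: 0 + 1(201.1) = 201.1

921 mol/min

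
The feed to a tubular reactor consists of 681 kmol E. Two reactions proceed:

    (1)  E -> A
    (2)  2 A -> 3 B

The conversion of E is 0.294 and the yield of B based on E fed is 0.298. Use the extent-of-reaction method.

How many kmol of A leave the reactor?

Conversion of E: E consumed = 1ξ₁ = 0.294 × 681 → ξ₁ = 200.2 kmol.
Yield of B: 3ξ₂ / 681 = 0.298 → ξ₂ = 67.65 kmol.
Outlet amounts (n = n₀ + Σ ν·ξ):
  E: 681 − 1(200.2) = 480.8
  A: 0 + 1(200.2) − 2(67.65) = 64.92
  B: 0 + 3(67.65) = 202.9

64.9 kmol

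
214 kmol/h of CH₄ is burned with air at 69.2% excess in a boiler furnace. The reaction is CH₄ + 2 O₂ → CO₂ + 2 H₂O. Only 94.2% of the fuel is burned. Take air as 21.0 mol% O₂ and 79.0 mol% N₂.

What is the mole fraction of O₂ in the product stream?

0.0876

Stoichiometric O₂ = 2 × 214 = 428 kmol/h; O₂ fed = 428 × 1.692 = 724.2 kmol/h.
N₂ fed = 724.2 × 79/21 = 2724 kmol/h.
Fuel reacted = 0.942 × 214 → ξ = 201.6 kmol/h.
Outlet (n = n₀ + ν ξ):
  CH₄: 214 − 1(201.6) = 12.41
  O₂: 724.2 − 2(201.6) = 321
  N₂: 2724 (inert)
  CO₂: 0 + 1(201.6) = 201.6
  H₂O: 0 + 2(201.6) = 403.2
Total out = 3662 kmol/h; y_O₂ = 321 / 3662 = 0.08765.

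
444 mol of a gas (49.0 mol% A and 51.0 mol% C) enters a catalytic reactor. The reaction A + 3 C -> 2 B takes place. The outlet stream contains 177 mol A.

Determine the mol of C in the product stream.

For A: n = n₀ − 1ξ → 177 = 217.6 − 1ξ, giving ξ = 40.56 mol.
Outlet amounts (n = n₀ + ν ξ):
  A: 217.6 − 1(40.56) = 177
  C: 226.4 − 3(40.56) = 104.8
  B: 0 + 2(40.56) = 81.12

105 mol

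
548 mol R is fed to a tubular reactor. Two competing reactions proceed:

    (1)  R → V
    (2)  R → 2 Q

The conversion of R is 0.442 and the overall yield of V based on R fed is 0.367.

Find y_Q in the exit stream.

Yield of V: 1ξ₁ / 548 = 0.367 → ξ₁ = 201.1 mol.
Conversion of R: 1ξ₁ + 1ξ₂ = 0.442 × 548 = 242.2 → ξ₂ = 41.1 mol.
Outlet amounts (n = n₀ + Σ ν·ξ):
  R: 548 − 1(201.1) − 1(41.1) = 305.8
  V: 0 + 1(201.1) = 201.1
  Q: 0 + 2(41.1) = 82.2
Total out = 589.1 mol; y_Q = 82.2 / 589.1 = 0.1395.

0.14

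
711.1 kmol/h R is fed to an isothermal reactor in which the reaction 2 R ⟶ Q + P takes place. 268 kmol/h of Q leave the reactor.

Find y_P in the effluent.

For Q: n = n₀ + 1ξ → 268 = 0 + 1ξ, giving ξ = 268 kmol/h.
Outlet amounts (n = n₀ + ν ξ):
  R: 711.1 − 2(268) = 175.1
  Q: 0 + 1(268) = 268
  P: 0 + 1(268) = 268
Total out = 711.1 kmol/h; y_P = 268 / 711.1 = 0.3769.

0.377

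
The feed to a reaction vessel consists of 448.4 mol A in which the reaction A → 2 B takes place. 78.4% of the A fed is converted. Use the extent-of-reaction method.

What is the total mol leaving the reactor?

800 mol

A reacted = 0.784 × 448.4 = 351.5 mol; ν_A = −1, so ξ = 351.5/1 = 351.5 mol.
Outlet amounts (n = n₀ + ν ξ):
  A: 448.4 − 1(351.5) = 96.85
  B: 0 + 2(351.5) = 703.1
Total out = 96.85 + 703.1 = 799.9 mol.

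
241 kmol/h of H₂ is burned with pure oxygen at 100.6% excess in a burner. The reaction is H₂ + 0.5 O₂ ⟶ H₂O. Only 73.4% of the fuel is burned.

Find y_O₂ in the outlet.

Stoichiometric O₂ = 0.5 × 241 = 120.5 kmol/h; O₂ fed = 120.5 × 2.006 = 241.7 kmol/h.
Fuel reacted = 0.734 × 241 → ξ = 176.9 kmol/h.
Outlet (n = n₀ + ν ξ):
  H₂: 241 − 1(176.9) = 64.11
  O₂: 241.7 − 0.5(176.9) = 153.3
  H₂O: 0 + 1(176.9) = 176.9
Total out = 394.3 kmol/h; y_O₂ = 153.3 / 394.3 = 0.3888.

0.389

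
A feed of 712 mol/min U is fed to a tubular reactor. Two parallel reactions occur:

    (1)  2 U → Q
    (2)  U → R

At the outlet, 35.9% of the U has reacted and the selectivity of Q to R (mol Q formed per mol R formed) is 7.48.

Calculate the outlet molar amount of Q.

120 mol/min

Conversion of U: U consumed = 0.359 × 712 = 255.6 mol/min = 2ξ₁ + 1ξ₂.
Selectivity: 1ξ₁ / (1ξ₂) = 7.48 → ξ₁ = 7.48 ξ₂.
Substitute: (2·7.48 + 1) ξ₂ = 255.6 → ξ₂ = 16.02 mol/min, ξ₁ = 119.8 mol/min.
Outlet amounts (n = n₀ + Σ ν·ξ):
  U: 712 − 2(119.8) − 1(16.02) = 456.4
  Q: 0 + 1(119.8) = 119.8
  R: 0 + 1(16.02) = 16.02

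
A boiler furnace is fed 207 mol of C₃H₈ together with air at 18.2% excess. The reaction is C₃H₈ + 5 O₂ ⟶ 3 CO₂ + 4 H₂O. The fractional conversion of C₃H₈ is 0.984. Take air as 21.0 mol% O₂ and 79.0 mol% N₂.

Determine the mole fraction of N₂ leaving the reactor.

Stoichiometric O₂ = 5 × 207 = 1035 mol; O₂ fed = 1035 × 1.182 = 1223 mol.
N₂ fed = 1223 × 79/21 = 4602 mol.
Fuel reacted = 0.984 × 207 → ξ = 203.7 mol.
Outlet (n = n₀ + ν ξ):
  C₃H₈: 207 − 1(203.7) = 3.312
  O₂: 1223 − 5(203.7) = 204.9
  N₂: 4602 (inert)
  CO₂: 0 + 3(203.7) = 611.1
  H₂O: 0 + 4(203.7) = 814.8
Total out = 6236 mol; y_N₂ = 4602 / 6236 = 0.738.

0.738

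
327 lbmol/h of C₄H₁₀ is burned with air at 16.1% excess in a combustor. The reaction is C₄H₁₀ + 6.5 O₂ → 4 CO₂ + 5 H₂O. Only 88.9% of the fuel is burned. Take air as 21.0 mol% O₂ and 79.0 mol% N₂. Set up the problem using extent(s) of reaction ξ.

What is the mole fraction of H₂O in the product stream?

Stoichiometric O₂ = 6.5 × 327 = 2126 lbmol/h; O₂ fed = 2126 × 1.161 = 2468 lbmol/h.
N₂ fed = 2468 × 79/21 = 9283 lbmol/h.
Fuel reacted = 0.889 × 327 → ξ = 290.7 lbmol/h.
Outlet (n = n₀ + ν ξ):
  C₄H₁₀: 327 − 1(290.7) = 36.3
  O₂: 2468 − 6.5(290.7) = 578.1
  N₂: 9283 (inert)
  CO₂: 0 + 4(290.7) = 1163
  H₂O: 0 + 5(290.7) = 1454
Total out = 12510 lbmol/h; y_H₂O = 1454 / 12510 = 0.1162.

0.116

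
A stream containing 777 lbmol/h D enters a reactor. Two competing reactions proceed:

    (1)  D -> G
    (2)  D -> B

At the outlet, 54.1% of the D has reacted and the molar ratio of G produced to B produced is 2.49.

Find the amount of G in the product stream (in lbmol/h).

Conversion of D: D consumed = 0.541 × 777 = 420.4 lbmol/h = 1ξ₁ + 1ξ₂.
Selectivity: 1ξ₁ / (1ξ₂) = 2.49 → ξ₁ = 2.49 ξ₂.
Substitute: (1·2.49 + 1) ξ₂ = 420.4 → ξ₂ = 120.4 lbmol/h, ξ₁ = 299.9 lbmol/h.
Outlet amounts (n = n₀ + Σ ν·ξ):
  D: 777 − 1(299.9) − 1(120.4) = 356.6
  G: 0 + 1(299.9) = 299.9
  B: 0 + 1(120.4) = 120.4

300 lbmol/h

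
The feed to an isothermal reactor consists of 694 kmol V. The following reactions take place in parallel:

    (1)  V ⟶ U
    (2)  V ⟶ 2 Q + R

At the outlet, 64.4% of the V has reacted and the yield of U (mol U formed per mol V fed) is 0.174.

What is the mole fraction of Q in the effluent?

Yield of U: 1ξ₁ / 694 = 0.174 → ξ₁ = 120.8 kmol.
Conversion of V: 1ξ₁ + 1ξ₂ = 0.644 × 694 = 446.9 → ξ₂ = 326.2 kmol.
Outlet amounts (n = n₀ + Σ ν·ξ):
  V: 694 − 1(120.8) − 1(326.2) = 247.1
  U: 0 + 1(120.8) = 120.8
  Q: 0 + 2(326.2) = 652.4
  R: 0 + 1(326.2) = 326.2
Total out = 1346 kmol; y_Q = 652.4 / 1346 = 0.4845.

0.485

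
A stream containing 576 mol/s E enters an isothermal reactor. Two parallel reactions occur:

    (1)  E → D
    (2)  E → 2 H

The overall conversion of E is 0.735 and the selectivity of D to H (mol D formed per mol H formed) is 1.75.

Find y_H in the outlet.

0.281

Conversion of E: E consumed = 0.735 × 576 = 423.4 mol/s = 1ξ₁ + 1ξ₂.
Selectivity: 1ξ₁ / (2ξ₂) = 1.75 → ξ₁ = 3.5 ξ₂.
Substitute: (1·3.5 + 1) ξ₂ = 423.4 → ξ₂ = 94.08 mol/s, ξ₁ = 329.3 mol/s.
Outlet amounts (n = n₀ + Σ ν·ξ):
  E: 576 − 1(329.3) − 1(94.08) = 152.6
  D: 0 + 1(329.3) = 329.3
  H: 0 + 2(94.08) = 188.2
Total out = 670.1 mol/s; y_H = 188.2 / 670.1 = 0.2808.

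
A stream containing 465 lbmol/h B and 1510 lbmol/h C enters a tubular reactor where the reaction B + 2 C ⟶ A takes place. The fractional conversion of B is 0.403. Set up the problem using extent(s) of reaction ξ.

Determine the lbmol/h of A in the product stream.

187 lbmol/h

B reacted = 0.403 × 465 = 187.4 lbmol/h; ν_B = −1, so ξ = 187.4/1 = 187.4 lbmol/h.
Outlet amounts (n = n₀ + ν ξ):
  B: 465 − 1(187.4) = 277.6
  C: 1510 − 2(187.4) = 1135
  A: 0 + 1(187.4) = 187.4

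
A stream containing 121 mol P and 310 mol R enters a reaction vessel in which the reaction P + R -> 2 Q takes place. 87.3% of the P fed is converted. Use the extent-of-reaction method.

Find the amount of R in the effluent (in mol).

204 mol

P reacted = 0.873 × 121 = 105.6 mol; ν_P = −1, so ξ = 105.6/1 = 105.6 mol.
Outlet amounts (n = n₀ + ν ξ):
  P: 121 − 1(105.6) = 15.37
  R: 310 − 1(105.6) = 204.4
  Q: 0 + 2(105.6) = 211.3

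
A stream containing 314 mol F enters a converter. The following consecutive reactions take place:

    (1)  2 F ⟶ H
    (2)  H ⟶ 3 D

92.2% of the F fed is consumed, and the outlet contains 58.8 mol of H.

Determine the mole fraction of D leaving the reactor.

0.756

Conversion of F: F consumed = 2ξ₁ = 0.922 × 314 → ξ₁ = 144.8 mol.
H balance: n_H = 0 + 1ξ₁ − 1ξ₂ = 58.8 → ξ₂ = (1·144.8 − 58.8)/1 = 85.95 mol.
Outlet amounts (n = n₀ + Σ ν·ξ):
  F: 314 − 2(144.8) = 24.49
  H: 0 + 1(144.8) − 1(85.95) = 58.8
  D: 0 + 3(85.95) = 257.9
Total out = 341.2 mol; y_D = 257.9 / 341.2 = 0.7559.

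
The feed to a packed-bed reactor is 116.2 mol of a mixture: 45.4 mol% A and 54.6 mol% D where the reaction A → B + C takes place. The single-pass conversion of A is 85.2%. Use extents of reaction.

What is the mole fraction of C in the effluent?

A reacted = 0.852 × 52.75 = 44.95 mol; ν_A = −1, so ξ = 44.95/1 = 44.95 mol.
Outlet amounts (n = n₀ + ν ξ):
  A: 52.75 − 1(44.95) = 7.808
  B: 0 + 1(44.95) = 44.95
  C: 0 + 1(44.95) = 44.95
  D: 63.45 (inert)
Total out = 161.1 mol; y_C = 44.95 / 161.1 = 0.2789.

0.279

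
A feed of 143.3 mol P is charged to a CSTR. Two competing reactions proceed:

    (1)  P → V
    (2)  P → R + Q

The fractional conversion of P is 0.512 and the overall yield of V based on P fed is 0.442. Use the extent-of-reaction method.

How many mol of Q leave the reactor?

10 mol

Yield of V: 1ξ₁ / 143.3 = 0.442 → ξ₁ = 63.34 mol.
Conversion of P: 1ξ₁ + 1ξ₂ = 0.512 × 143.3 = 73.37 → ξ₂ = 10.03 mol.
Outlet amounts (n = n₀ + Σ ν·ξ):
  P: 143.3 − 1(63.34) − 1(10.03) = 69.93
  V: 0 + 1(63.34) = 63.34
  R: 0 + 1(10.03) = 10.03
  Q: 0 + 1(10.03) = 10.03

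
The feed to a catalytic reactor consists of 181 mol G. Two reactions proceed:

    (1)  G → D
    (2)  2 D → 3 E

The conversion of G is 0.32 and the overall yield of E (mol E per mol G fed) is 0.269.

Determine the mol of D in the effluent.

Conversion of G: G consumed = 1ξ₁ = 0.32 × 181 → ξ₁ = 57.92 mol.
Yield of E: 3ξ₂ / 181 = 0.269 → ξ₂ = 16.23 mol.
Outlet amounts (n = n₀ + Σ ν·ξ):
  G: 181 − 1(57.92) = 123.1
  D: 0 + 1(57.92) − 2(16.23) = 25.46
  E: 0 + 3(16.23) = 48.69

25.5 mol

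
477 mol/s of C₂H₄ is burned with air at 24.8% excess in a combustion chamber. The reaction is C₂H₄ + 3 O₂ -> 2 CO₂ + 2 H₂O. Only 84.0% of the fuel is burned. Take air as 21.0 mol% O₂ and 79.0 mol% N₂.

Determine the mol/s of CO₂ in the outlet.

801 mol/s

Stoichiometric O₂ = 3 × 477 = 1431 mol/s; O₂ fed = 1431 × 1.248 = 1786 mol/s.
N₂ fed = 1786 × 79/21 = 6718 mol/s.
Fuel reacted = 0.84 × 477 → ξ = 400.7 mol/s.
Outlet (n = n₀ + ν ξ):
  C₂H₄: 477 − 1(400.7) = 76.32
  O₂: 1786 − 3(400.7) = 583.8
  N₂: 6718 (inert)
  CO₂: 0 + 2(400.7) = 801.4
  H₂O: 0 + 2(400.7) = 801.4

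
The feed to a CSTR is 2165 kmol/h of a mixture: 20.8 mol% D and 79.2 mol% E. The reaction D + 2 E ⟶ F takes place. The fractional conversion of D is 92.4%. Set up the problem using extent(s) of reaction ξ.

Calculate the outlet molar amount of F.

D reacted = 0.924 × 450.3 = 416.1 kmol/h; ν_D = −1, so ξ = 416.1/1 = 416.1 kmol/h.
Outlet amounts (n = n₀ + ν ξ):
  D: 450.3 − 1(416.1) = 34.22
  E: 1715 − 2(416.1) = 882.5
  F: 0 + 1(416.1) = 416.1

416 kmol/h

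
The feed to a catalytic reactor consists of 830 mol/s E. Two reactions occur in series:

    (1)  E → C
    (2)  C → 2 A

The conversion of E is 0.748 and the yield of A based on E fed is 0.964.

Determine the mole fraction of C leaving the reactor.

Conversion of E: E consumed = 1ξ₁ = 0.748 × 830 → ξ₁ = 620.8 mol/s.
Yield of A: 2ξ₂ / 830 = 0.964 → ξ₂ = 400.1 mol/s.
Outlet amounts (n = n₀ + Σ ν·ξ):
  E: 830 − 1(620.8) = 209.2
  C: 0 + 1(620.8) − 1(400.1) = 220.8
  A: 0 + 2(400.1) = 800.1
Total out = 1230 mol/s; y_C = 220.8 / 1230 = 0.1795.

0.179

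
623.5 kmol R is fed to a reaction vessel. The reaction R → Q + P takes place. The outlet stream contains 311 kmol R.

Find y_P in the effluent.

For R: n = n₀ − 1ξ → 311 = 623.5 − 1ξ, giving ξ = 312.5 kmol.
Outlet amounts (n = n₀ + ν ξ):
  R: 623.5 − 1(312.5) = 311
  Q: 0 + 1(312.5) = 312.5
  P: 0 + 1(312.5) = 312.5
Total out = 936 kmol; y_P = 312.5 / 936 = 0.3339.

0.334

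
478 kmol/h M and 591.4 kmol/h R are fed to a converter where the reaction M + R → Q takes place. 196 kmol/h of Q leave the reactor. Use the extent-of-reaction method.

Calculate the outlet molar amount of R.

395 kmol/h

For Q: n = n₀ + 1ξ → 196 = 0 + 1ξ, giving ξ = 196 kmol/h.
Outlet amounts (n = n₀ + ν ξ):
  M: 478 − 1(196) = 282
  R: 591.4 − 1(196) = 395.4
  Q: 0 + 1(196) = 196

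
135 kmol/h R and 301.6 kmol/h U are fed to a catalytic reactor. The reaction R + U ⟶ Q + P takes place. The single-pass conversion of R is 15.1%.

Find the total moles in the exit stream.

437 kmol/h

R reacted = 0.151 × 135 = 20.38 kmol/h; ν_R = −1, so ξ = 20.38/1 = 20.38 kmol/h.
Outlet amounts (n = n₀ + ν ξ):
  R: 135 − 1(20.38) = 114.6
  U: 301.6 − 1(20.38) = 281.2
  Q: 0 + 1(20.38) = 20.38
  P: 0 + 1(20.38) = 20.38
Total out = 114.6 + 281.2 + 20.38 + 20.38 = 436.6 kmol/h.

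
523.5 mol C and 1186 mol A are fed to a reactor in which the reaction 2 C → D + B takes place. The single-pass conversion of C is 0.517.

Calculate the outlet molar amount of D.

135 mol

C reacted = 0.517 × 523.5 = 270.6 mol; ν_C = −2, so ξ = 270.6/2 = 135.3 mol.
Outlet amounts (n = n₀ + ν ξ):
  C: 523.5 − 2(135.3) = 252.9
  D: 0 + 1(135.3) = 135.3
  B: 0 + 1(135.3) = 135.3
  A: 1186 (inert)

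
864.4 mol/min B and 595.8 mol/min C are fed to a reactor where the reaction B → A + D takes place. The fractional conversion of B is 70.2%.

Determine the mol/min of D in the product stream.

607 mol/min

B reacted = 0.702 × 864.4 = 606.8 mol/min; ν_B = −1, so ξ = 606.8/1 = 606.8 mol/min.
Outlet amounts (n = n₀ + ν ξ):
  B: 864.4 − 1(606.8) = 257.6
  A: 0 + 1(606.8) = 606.8
  D: 0 + 1(606.8) = 606.8
  C: 595.8 (inert)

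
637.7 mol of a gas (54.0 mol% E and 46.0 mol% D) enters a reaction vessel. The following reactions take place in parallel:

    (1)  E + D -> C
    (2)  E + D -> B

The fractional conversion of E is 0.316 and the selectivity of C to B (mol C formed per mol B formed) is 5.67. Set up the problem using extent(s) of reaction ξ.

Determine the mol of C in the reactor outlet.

92.5 mol

Conversion of E: E consumed = 0.316 × 344.4 = 108.8 mol = 1ξ₁ + 1ξ₂.
Selectivity: 1ξ₁ / (1ξ₂) = 5.67 → ξ₁ = 5.67 ξ₂.
Substitute: (1·5.67 + 1) ξ₂ = 108.8 → ξ₂ = 16.31 mol, ξ₁ = 92.5 mol.
Outlet amounts (n = n₀ + Σ ν·ξ):
  E: 344.4 − 1(92.5) − 1(16.31) = 235.5
  D: 293.3 − 1(92.5) − 1(16.31) = 184.5
  C: 0 + 1(92.5) = 92.5
  B: 0 + 1(16.31) = 16.31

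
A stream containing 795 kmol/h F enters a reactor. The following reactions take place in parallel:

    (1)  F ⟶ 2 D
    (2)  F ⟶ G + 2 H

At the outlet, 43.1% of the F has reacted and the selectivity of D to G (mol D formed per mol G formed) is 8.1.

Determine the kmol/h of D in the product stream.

Conversion of F: F consumed = 0.431 × 795 = 342.6 kmol/h = 1ξ₁ + 1ξ₂.
Selectivity: 2ξ₁ / (1ξ₂) = 8.1 → ξ₁ = 4.05 ξ₂.
Substitute: (1·4.05 + 1) ξ₂ = 342.6 → ξ₂ = 67.85 kmol/h, ξ₁ = 274.8 kmol/h.
Outlet amounts (n = n₀ + Σ ν·ξ):
  F: 795 − 1(274.8) − 1(67.85) = 452.4
  D: 0 + 2(274.8) = 549.6
  G: 0 + 1(67.85) = 67.85
  H: 0 + 2(67.85) = 135.7

550 kmol/h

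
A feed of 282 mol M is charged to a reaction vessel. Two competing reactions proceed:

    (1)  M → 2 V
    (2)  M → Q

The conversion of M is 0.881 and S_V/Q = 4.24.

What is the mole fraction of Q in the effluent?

0.177

Conversion of M: M consumed = 0.881 × 282 = 248.4 mol = 1ξ₁ + 1ξ₂.
Selectivity: 2ξ₁ / (1ξ₂) = 4.24 → ξ₁ = 2.12 ξ₂.
Substitute: (1·2.12 + 1) ξ₂ = 248.4 → ξ₂ = 79.63 mol, ξ₁ = 168.8 mol.
Outlet amounts (n = n₀ + Σ ν·ξ):
  M: 282 − 1(168.8) − 1(79.63) = 33.56
  V: 0 + 2(168.8) = 337.6
  Q: 0 + 1(79.63) = 79.63
Total out = 450.8 mol; y_Q = 79.63 / 450.8 = 0.1766.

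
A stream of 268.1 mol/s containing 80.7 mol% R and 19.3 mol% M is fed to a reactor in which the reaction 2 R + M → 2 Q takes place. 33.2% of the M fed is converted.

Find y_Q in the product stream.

M reacted = 0.332 × 51.74 = 17.18 mol/s; ν_M = −1, so ξ = 17.18/1 = 17.18 mol/s.
Outlet amounts (n = n₀ + ν ξ):
  R: 216.4 − 2(17.18) = 182
  M: 51.74 − 1(17.18) = 34.56
  Q: 0 + 2(17.18) = 34.36
Total out = 250.9 mol/s; y_Q = 34.36 / 250.9 = 0.1369.

0.137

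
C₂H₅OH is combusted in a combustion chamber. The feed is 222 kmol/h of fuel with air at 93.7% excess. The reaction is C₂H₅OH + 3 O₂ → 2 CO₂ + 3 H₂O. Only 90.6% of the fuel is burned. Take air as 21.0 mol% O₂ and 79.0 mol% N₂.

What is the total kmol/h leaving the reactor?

Stoichiometric O₂ = 3 × 222 = 666 kmol/h; O₂ fed = 666 × 1.937 = 1290 kmol/h.
N₂ fed = 1290 × 79/21 = 4853 kmol/h.
Fuel reacted = 0.906 × 222 → ξ = 201.1 kmol/h.
Outlet (n = n₀ + ν ξ):
  C₂H₅OH: 222 − 1(201.1) = 20.87
  O₂: 1290 − 3(201.1) = 686.6
  N₂: 4853 (inert)
  CO₂: 0 + 2(201.1) = 402.3
  H₂O: 0 + 3(201.1) = 603.4
Total out = 20.87 + 686.6 + 4853 + 402.3 + 603.4 = 6566 kmol/h.

6570 kmol/h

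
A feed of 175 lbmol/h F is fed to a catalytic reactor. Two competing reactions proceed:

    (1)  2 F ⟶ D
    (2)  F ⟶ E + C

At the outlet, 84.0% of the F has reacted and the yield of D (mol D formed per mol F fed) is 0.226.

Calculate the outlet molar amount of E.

Yield of D: 1ξ₁ / 175 = 0.226 → ξ₁ = 39.55 lbmol/h.
Conversion of F: 2ξ₁ + 1ξ₂ = 0.84 × 175 = 147 → ξ₂ = 67.9 lbmol/h.
Outlet amounts (n = n₀ + Σ ν·ξ):
  F: 175 − 2(39.55) − 1(67.9) = 28
  D: 0 + 1(39.55) = 39.55
  E: 0 + 1(67.9) = 67.9
  C: 0 + 1(67.9) = 67.9

67.9 lbmol/h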